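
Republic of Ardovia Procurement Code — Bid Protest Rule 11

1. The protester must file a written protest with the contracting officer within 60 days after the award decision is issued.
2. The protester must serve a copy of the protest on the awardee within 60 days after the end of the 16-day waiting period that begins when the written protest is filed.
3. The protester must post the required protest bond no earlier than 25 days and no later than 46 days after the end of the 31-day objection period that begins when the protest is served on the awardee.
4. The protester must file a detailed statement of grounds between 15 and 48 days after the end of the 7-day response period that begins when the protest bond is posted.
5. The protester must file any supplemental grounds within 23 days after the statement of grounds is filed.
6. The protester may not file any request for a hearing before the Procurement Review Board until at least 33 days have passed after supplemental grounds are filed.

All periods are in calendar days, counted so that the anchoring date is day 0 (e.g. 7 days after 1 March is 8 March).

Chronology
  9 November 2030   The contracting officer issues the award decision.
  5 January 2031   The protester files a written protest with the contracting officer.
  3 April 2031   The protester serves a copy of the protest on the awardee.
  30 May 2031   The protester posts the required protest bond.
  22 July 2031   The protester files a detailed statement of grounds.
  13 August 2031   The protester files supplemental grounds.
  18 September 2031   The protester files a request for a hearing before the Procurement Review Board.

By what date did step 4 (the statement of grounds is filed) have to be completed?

24 July 2031

The protest bond is posted on 30 May 2031; the 7-day response period therefore ends 6 June 2031, and step 4 runs from that date. The window is 15–48 days after 6 June 2031; it closes on 24 July 2031.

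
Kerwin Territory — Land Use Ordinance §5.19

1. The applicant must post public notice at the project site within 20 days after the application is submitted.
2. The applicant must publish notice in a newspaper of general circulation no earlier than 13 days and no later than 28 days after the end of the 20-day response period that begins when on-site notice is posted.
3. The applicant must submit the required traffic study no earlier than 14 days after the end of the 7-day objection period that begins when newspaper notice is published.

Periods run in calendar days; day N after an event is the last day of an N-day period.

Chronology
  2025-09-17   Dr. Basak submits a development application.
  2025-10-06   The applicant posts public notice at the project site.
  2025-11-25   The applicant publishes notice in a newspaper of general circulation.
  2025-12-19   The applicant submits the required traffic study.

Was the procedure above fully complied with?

No

Step 1 — counting 20 days from 2025-09-17 (when the application is submitted) gives a deadline of 2025-10-07; completed 2025-10-06, before the deadline.
Step 2 — 13 and 28 days from 2025-10-26 (end of the 20-day response period, which began when on-site notice is posted on 2025-10-06) are 2025-11-08 and 2025-11-23 respectively; done 2025-11-25 — 2 days after the window closed.
That is the first point of non-compliance.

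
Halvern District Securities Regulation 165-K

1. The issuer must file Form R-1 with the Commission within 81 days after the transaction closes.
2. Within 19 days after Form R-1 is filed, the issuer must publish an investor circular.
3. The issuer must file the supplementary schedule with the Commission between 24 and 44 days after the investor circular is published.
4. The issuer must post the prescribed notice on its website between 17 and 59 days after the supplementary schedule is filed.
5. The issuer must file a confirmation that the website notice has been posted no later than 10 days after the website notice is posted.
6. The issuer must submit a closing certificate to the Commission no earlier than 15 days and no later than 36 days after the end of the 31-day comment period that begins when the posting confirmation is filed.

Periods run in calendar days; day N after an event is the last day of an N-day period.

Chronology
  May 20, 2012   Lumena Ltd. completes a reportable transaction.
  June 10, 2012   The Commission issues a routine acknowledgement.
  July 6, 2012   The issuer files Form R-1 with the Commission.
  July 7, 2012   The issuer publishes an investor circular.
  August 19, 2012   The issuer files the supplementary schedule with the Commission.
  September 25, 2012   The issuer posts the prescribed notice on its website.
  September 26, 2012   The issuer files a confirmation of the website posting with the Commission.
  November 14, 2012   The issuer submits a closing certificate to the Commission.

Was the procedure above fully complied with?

Step 1: 81 days after May 20, 2012 (when the transaction closes) is August 9, 2012; completed July 6, 2012, before the deadline.
Step 2: 19 days after July 6, 2012 (when Form R-1 is filed) is July 25, 2012; completed July 7, 2012, before the deadline.
Step 3: the window is 24–44 days after July 7, 2012 (when the investor circular is published), so July 31, 2012 through August 20, 2012; August 19, 2012 falls inside that range.
Step 4: the window is 17–59 days after August 19, 2012 (when the supplementary schedule is filed), so September 5, 2012 through October 17, 2012; done September 25, 2012, which is between those dates.
Step 5: 10 days after September 25, 2012 (when the website notice is posted) is October 5, 2012; completed September 26, 2012, before the deadline.
Step 6: the window is 15–36 days after October 27, 2012 (end of the 31-day comment period, which began when the posting confirmation is filed on September 26, 2012), so November 11, 2012 through December 2, 2012; done November 14, 2012 — within the window.

Yes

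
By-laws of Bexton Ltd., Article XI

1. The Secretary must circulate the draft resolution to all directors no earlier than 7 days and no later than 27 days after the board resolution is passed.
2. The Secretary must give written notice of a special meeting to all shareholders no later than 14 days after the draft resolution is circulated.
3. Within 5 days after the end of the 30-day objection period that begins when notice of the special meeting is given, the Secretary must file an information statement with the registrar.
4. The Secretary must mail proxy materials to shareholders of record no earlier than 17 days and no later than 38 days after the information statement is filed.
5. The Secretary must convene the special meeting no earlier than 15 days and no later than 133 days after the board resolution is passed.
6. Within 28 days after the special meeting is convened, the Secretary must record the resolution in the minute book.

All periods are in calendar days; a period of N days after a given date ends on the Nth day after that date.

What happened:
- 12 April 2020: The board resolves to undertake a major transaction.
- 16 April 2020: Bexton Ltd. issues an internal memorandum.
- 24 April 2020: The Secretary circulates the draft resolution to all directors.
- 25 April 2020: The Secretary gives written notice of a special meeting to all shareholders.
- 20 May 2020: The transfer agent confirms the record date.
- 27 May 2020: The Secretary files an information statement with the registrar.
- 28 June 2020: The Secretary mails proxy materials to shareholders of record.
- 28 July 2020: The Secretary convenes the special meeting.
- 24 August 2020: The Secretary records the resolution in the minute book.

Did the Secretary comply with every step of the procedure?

Yes

Step 1 — 7 and 27 days from 12 April 2020 (when the board resolution is passed) are 19 April 2020 and 9 May 2020 respectively; 24 April 2020 falls inside that range.
Step 2 — counting 14 days from 24 April 2020 (when the draft resolution is circulated) gives a deadline of 8 May 2020; 25 April 2020 is within that limit.
Step 3 — counting 5 days from 25 May 2020 (end of the 30-day objection period, which began when notice of the special meeting is given on 25 April 2020) gives a deadline of 30 May 2020; completed 27 May 2020, before the deadline.
Step 4 — 17 and 38 days from 27 May 2020 (when the information statement is filed) are 13 June 2020 and 4 July 2020 respectively; done 28 June 2020, which is between those dates.
Step 5 — 15 and 133 days from 12 April 2020 (when the board resolution is passed) are 27 April 2020 and 23 August 2020 respectively; done 28 July 2020, which is between those dates.
Step 6 — counting 28 days from 28 July 2020 (when the special meeting is convened) gives a deadline of 25 August 2020; 24 August 2020 is within that limit.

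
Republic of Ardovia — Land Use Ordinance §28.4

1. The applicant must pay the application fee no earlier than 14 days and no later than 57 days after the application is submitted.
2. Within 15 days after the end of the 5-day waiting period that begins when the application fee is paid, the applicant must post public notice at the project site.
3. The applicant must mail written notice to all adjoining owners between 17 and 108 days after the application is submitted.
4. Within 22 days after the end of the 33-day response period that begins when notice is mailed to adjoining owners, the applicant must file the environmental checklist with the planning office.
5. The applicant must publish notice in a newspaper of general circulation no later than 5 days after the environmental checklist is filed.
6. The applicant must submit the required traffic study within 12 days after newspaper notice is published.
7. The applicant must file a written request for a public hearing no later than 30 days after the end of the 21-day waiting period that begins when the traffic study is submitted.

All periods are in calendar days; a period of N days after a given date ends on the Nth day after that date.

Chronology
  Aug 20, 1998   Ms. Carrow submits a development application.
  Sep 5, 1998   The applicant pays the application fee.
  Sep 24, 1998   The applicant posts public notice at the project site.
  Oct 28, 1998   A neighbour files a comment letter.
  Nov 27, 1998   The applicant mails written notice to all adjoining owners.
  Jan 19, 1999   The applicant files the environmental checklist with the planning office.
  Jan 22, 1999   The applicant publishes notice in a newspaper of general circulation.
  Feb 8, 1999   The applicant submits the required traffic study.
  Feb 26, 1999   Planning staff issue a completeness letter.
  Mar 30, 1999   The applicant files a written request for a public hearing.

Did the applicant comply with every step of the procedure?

No

Step 1: the window is 14–57 days after Aug 20, 1998 (when the application is submitted), so Sep 3, 1998 through Oct 16, 1998; Sep 5, 1998 falls inside that range.
Step 2: 15 days after Sep 10, 1998 (end of the 5-day waiting period, which began when the application fee is paid on Sep 5, 1998) is Sep 25, 1998; Sep 24, 1998 is within that limit.
Step 3: the window is 17–108 days after Aug 20, 1998 (when the application is submitted), so Sep 6, 1998 through Dec 6, 1998; done Nov 27, 1998, which is between those dates.
Step 4: 22 days after Dec 30, 1998 (end of the 33-day response period, which began when notice is mailed to adjoining owners on Nov 27, 1998) is Jan 21, 1999; completed Jan 19, 1999, before the deadline.
Step 5: 5 days after Jan 19, 1999 (when the environmental checklist is filed) is Jan 24, 1999; Jan 22, 1999 is within that limit.
Step 6: 12 days after Jan 22, 1999 (when newspaper notice is published) is Feb 3, 1999; not done until Feb 8, 1999, 5 days after the deadline.
The analysis stops there.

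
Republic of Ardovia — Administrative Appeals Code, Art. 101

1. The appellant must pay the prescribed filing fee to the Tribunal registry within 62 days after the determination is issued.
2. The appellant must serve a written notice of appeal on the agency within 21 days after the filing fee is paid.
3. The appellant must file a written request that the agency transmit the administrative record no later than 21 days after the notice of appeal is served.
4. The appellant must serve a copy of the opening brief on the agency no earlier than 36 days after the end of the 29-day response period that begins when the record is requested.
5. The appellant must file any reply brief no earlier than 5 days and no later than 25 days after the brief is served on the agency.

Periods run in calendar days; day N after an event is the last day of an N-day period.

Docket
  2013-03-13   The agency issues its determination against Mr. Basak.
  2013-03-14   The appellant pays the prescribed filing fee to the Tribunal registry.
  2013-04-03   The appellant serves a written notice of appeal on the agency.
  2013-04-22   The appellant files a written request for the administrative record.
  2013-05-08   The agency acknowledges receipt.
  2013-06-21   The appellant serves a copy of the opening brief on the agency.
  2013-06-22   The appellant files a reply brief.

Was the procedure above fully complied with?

No

(1) due by 2013-03-13 + 62 days = 2013-05-14; done 2013-03-14 — timely.
(2) due by 2013-03-14 + 21 days = 2013-04-04; 2013-04-03 is within that limit.
(3) due by 2013-04-03 + 21 days = 2013-04-24; done 2013-04-22 — timely.
(4) permitted from 2013-05-21 + 36 days = 2013-06-26 onward; 2013-06-21 is 5 days before the earliest permitted date.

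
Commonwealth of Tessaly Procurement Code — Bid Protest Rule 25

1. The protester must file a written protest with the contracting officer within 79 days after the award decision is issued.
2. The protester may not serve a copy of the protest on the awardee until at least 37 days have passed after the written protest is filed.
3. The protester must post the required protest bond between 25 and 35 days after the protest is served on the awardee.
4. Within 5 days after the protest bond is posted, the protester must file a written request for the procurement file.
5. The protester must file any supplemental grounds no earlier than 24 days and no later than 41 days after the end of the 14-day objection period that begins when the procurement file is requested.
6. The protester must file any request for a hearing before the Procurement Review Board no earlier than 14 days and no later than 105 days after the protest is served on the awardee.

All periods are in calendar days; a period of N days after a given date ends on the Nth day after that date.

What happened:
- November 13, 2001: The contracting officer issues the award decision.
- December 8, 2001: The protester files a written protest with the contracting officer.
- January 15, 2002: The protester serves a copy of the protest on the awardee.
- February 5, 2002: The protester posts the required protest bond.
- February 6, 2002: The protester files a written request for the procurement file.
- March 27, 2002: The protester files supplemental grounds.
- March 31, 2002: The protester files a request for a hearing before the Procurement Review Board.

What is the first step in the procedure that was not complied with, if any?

Step 1: 79 days after November 13, 2001 (when the award decision is issued) is January 31, 2002; December 8, 2001 is within that limit.
Step 2: the earliest permitted date is 37 days after December 8, 2001 (when the written protest is filed), i.e. January 14, 2002; done January 15, 2002, after the minimum wait.
Step 3: the window is 25–35 days after January 15, 2002 (when the protest is served on the awardee), so February 9, 2002 through February 19, 2002; February 5, 2002 is 4 days too early.
The analysis stops there.

Step 3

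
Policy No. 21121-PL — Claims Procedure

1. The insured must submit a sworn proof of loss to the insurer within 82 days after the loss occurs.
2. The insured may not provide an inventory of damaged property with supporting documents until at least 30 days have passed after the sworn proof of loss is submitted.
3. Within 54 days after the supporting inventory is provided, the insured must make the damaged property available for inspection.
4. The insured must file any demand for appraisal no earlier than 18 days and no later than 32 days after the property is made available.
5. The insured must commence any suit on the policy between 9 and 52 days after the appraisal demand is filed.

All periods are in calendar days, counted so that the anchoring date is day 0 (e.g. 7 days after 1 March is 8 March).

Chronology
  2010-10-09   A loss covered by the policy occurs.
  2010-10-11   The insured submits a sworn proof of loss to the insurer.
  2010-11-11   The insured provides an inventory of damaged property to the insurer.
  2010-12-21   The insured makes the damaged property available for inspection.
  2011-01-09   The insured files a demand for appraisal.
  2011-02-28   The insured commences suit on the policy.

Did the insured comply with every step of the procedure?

Step 1: 82 days after 2010-10-09 (when the loss occurs) is 2010-12-30; done 2010-10-11 — timely.
Step 2: the earliest permitted date is 30 days after 2010-10-11 (when the sworn proof of loss is submitted), i.e. 2010-11-10; done 2010-11-11 — permitted.
Step 3: 54 days after 2010-11-11 (when the supporting inventory is provided) is 2011-01-04; 2010-12-21 is within that limit.
Step 4: the window is 18–32 days after 2010-12-21 (when the property is made available), so 2011-01-08 through 2011-01-22; 2011-01-09 falls inside that range.
Step 5: the window is 9–52 days after 2011-01-09 (when the appraisal demand is filed), so 2011-01-18 through 2011-03-02; done 2011-02-28 — within the window.

Yes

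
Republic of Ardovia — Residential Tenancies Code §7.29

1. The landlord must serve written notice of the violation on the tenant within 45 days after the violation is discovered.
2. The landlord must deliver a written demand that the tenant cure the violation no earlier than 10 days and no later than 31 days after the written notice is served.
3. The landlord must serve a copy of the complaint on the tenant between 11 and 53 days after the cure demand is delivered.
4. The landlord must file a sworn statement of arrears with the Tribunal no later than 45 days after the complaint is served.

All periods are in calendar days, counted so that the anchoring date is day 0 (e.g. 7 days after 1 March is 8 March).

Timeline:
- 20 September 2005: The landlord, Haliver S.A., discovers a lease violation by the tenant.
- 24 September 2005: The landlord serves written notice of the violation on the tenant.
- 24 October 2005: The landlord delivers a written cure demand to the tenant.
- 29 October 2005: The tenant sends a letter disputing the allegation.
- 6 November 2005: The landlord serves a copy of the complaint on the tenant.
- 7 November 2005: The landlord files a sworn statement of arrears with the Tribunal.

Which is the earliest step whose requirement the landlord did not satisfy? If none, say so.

Step 1: 45 days after 20 September 2005 (when the violation is discovered) is 4 November 2005; done 24 September 2005 — timely.
Step 2: the window is 10–31 days after 24 September 2005 (when the written notice is served), so 4 October 2005 through 25 October 2005; 24 October 2005 falls inside that range.
Step 3: the window is 11–53 days after 24 October 2005 (when the cure demand is delivered), so 4 November 2005 through 16 December 2005; done 6 November 2005, which is between those dates.
Step 4: 45 days after 6 November 2005 (when the complaint is served) is 21 December 2005; 7 November 2005 is within that limit.

None — every step was satisfied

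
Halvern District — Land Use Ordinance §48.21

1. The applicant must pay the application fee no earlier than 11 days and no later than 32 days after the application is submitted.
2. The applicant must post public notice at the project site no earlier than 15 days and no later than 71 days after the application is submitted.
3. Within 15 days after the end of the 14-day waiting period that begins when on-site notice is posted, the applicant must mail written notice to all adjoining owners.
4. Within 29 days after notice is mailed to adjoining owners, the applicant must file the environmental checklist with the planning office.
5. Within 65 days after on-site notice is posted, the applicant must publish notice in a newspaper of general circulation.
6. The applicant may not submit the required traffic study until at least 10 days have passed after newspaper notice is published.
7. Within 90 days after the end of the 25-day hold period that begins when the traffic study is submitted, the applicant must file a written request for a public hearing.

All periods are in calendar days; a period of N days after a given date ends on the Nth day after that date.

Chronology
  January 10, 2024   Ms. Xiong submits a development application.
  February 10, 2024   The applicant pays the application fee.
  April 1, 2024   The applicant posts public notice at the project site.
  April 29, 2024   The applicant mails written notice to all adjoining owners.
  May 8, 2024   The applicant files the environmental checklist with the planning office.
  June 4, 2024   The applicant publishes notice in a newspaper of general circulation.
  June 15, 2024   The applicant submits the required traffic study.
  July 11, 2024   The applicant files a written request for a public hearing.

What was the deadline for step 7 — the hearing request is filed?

The traffic study is submitted on June 15, 2024; the 25-day hold period therefore ends July 10, 2024, and step 7 runs from that date. 90 days after July 10, 2024 is October 8, 2024.

October 8, 2024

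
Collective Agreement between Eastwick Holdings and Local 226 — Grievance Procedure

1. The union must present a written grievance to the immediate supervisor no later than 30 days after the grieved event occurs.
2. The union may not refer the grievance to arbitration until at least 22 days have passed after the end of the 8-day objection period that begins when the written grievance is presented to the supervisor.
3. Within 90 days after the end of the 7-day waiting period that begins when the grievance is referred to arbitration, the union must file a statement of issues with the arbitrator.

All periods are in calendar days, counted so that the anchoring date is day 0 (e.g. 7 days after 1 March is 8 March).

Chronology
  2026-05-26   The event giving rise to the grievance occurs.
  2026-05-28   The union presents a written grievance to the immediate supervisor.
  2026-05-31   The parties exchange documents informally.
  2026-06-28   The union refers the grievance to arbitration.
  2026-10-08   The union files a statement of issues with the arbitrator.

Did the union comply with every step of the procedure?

No

Step 1: 30 days after 2026-05-26 (when the grieved event occurs) is 2026-06-25; 2026-05-28 is within that limit.
Step 2: the earliest permitted date is 22 days after 2026-06-05 (end of the 8-day objection period, which began when the written grievance is presented to the supervisor on 2026-05-28), i.e. 2026-06-27; 2026-06-28 is on or after that date.
Step 3: 90 days after 2026-07-05 (end of the 7-day waiting period, which began when the grievance is referred to arbitration on 2026-06-28) is 2026-10-03; 2026-10-08 misses that deadline by 5 days.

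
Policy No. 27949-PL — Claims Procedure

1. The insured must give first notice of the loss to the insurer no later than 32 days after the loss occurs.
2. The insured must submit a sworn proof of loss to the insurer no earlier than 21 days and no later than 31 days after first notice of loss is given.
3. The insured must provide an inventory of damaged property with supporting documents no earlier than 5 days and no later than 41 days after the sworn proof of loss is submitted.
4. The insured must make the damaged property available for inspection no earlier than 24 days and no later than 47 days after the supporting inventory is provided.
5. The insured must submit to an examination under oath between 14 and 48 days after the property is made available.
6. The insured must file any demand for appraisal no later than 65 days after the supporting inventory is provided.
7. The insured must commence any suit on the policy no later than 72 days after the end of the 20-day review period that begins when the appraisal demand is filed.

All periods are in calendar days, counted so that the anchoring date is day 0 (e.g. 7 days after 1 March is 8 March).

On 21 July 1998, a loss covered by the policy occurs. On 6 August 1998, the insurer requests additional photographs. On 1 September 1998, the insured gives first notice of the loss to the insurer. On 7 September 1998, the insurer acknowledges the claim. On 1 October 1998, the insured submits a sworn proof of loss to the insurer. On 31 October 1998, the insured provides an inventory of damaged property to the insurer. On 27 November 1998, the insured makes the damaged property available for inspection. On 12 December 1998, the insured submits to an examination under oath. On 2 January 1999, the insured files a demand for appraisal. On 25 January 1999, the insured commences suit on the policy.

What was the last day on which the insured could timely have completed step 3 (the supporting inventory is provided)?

11 November 1998

Step 3 runs from 1 October 1998, when the sworn proof of loss is submitted. The window is 5–41 days after 1 October 1998; it closes on 11 November 1998.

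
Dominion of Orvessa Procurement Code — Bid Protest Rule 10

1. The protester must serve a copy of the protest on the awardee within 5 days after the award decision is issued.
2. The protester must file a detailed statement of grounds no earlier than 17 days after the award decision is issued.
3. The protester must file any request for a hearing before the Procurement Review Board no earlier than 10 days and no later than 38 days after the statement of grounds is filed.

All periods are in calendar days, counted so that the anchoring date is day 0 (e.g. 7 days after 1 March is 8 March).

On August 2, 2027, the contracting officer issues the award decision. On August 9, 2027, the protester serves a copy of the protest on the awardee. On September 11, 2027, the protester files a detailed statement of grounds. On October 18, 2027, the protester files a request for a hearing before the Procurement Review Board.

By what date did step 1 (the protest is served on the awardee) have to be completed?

Step 1 runs from August 2, 2027, when the award decision is issued. 5 days after August 2, 2027 is August 7, 2027.

August 7, 2027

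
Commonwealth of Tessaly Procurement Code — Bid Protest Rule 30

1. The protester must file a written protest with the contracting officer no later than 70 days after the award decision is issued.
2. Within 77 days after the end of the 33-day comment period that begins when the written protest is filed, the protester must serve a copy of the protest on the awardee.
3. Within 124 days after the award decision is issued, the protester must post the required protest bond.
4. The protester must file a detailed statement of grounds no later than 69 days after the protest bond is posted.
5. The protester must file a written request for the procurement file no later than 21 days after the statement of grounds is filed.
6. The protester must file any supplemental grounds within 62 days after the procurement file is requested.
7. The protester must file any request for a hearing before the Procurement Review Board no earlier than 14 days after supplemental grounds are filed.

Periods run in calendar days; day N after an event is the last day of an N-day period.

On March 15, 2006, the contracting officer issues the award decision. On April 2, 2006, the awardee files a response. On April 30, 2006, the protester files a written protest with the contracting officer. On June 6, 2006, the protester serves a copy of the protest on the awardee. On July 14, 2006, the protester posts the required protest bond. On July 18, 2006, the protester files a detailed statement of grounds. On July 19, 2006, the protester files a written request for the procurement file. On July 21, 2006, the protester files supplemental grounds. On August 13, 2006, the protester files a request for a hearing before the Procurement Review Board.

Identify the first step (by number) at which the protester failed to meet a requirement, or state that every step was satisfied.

(1) due by March 15, 2006 + 70 days = May 24, 2006; completed April 30, 2006, before the deadline.
(2) due by June 2, 2006 + 77 days = August 18, 2006; completed June 6, 2006, before the deadline.
(3) due by March 15, 2006 + 124 days = July 17, 2006; completed July 14, 2006, before the deadline.
(4) due by July 14, 2006 + 69 days = September 21, 2006; completed July 18, 2006, before the deadline.
(5) due by July 18, 2006 + 21 days = August 8, 2006; completed July 19, 2006, before the deadline.
(6) due by July 19, 2006 + 62 days = September 19, 2006; completed July 21, 2006, before the deadline.
(7) permitted from July 21, 2006 + 14 days = August 4, 2006 onward; done August 13, 2006 — permitted.

None — every step was satisfied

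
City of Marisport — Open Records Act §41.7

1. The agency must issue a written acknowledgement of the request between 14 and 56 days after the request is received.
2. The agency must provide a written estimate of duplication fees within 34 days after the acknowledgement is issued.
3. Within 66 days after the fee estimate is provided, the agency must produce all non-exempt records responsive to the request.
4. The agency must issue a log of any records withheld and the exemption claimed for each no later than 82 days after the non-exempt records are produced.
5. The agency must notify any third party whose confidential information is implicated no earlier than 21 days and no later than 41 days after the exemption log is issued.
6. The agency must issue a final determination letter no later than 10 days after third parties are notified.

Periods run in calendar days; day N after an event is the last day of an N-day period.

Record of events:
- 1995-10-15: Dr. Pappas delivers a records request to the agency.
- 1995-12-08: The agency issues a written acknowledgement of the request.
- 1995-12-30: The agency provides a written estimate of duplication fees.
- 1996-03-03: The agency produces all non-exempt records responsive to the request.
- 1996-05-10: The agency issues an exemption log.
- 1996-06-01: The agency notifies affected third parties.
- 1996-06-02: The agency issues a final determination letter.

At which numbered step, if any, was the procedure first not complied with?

(1) the permitted window runs from 1995-10-15 + 14 = 1995-10-29 to 1995-10-15 + 56 = 1995-12-10; 1995-12-08 falls inside that range.
(2) due by 1995-12-08 + 34 days = 1996-01-11; 1995-12-30 is within that limit.
(3) due by 1995-12-30 + 66 days = 1996-03-05; completed 1996-03-03, before the deadline.
(4) due by 1996-03-03 + 82 days = 1996-05-24; completed 1996-05-10, before the deadline.
(5) the permitted window runs from 1996-05-10 + 21 = 1996-05-31 to 1996-05-10 + 41 = 1996-06-20; 1996-06-01 falls inside that range.
(6) due by 1996-06-01 + 10 days = 1996-06-11; 1996-06-02 is within that limit.

None — every step was satisfied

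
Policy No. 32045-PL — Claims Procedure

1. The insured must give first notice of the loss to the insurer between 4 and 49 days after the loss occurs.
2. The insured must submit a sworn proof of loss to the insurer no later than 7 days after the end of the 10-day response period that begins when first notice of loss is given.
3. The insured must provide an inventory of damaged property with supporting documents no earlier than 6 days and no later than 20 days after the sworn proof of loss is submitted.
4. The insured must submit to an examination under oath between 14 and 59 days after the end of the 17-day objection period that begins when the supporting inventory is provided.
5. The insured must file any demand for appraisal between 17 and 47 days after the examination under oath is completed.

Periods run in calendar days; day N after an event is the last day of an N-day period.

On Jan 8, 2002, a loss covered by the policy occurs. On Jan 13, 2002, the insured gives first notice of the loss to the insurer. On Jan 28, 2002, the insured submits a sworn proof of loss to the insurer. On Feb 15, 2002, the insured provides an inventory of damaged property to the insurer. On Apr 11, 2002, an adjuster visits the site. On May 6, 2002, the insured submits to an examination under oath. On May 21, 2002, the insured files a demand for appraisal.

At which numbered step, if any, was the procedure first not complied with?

Step 1 — 4 and 49 days from Jan 8, 2002 (when the loss occurs) are Jan 12, 2002 and Feb 26, 2002 respectively; Jan 13, 2002 falls inside that range.
Step 2 — counting 7 days from Jan 23, 2002 (end of the 10-day response period, which began when first notice of loss is given on Jan 13, 2002) gives a deadline of Jan 30, 2002; Jan 28, 2002 is within that limit.
Step 3 — 6 and 20 days from Jan 28, 2002 (when the sworn proof of loss is submitted) are Feb 3, 2002 and Feb 17, 2002 respectively; done Feb 15, 2002, which is between those dates.
Step 4 — 14 and 59 days from Mar 4, 2002 (end of the 17-day objection period, which began when the supporting inventory is provided on Feb 15, 2002) are Mar 18, 2002 and May 2, 2002 respectively; May 6, 2002 is 4 days past the end of the window.

Step 4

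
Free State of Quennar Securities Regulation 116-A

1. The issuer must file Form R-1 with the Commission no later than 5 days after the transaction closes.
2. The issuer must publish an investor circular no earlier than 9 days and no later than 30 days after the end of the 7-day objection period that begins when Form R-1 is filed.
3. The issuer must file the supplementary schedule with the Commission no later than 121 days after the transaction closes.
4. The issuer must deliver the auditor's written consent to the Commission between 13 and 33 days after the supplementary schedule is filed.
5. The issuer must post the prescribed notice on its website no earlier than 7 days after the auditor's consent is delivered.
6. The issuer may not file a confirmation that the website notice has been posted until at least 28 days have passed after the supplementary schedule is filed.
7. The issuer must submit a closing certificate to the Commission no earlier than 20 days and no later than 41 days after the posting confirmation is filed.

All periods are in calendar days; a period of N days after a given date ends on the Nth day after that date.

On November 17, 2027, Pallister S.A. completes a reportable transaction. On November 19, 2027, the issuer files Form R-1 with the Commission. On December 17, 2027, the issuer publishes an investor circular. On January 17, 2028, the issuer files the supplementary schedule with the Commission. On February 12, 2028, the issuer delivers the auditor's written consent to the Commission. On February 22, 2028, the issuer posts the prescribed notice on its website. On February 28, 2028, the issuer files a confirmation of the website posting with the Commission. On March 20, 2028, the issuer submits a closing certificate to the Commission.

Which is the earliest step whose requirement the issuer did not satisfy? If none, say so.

(1) due by November 17, 2027 + 5 days = November 22, 2027; done November 19, 2027 — timely.
(2) the permitted window runs from November 26, 2027 + 9 = December 5, 2027 to November 26, 2027 + 30 = December 26, 2027; December 17, 2027 falls inside that range.
(3) due by November 17, 2027 + 121 days = March 17, 2028; done January 17, 2028 — timely.
(4) the permitted window runs from January 17, 2028 + 13 = January 30, 2028 to January 17, 2028 + 33 = February 19, 2028; done February 12, 2028, which is between those dates.
(5) permitted from February 12, 2028 + 7 days = February 19, 2028 onward; done February 22, 2028, after the minimum wait.
(6) permitted from January 17, 2028 + 28 days = February 14, 2028 onward; done February 28, 2028, after the minimum wait.
(7) the permitted window runs from February 28, 2028 + 20 = March 19, 2028 to February 28, 2028 + 41 = April 9, 2028; done March 20, 2028, which is between those dates.

None — every step was satisfied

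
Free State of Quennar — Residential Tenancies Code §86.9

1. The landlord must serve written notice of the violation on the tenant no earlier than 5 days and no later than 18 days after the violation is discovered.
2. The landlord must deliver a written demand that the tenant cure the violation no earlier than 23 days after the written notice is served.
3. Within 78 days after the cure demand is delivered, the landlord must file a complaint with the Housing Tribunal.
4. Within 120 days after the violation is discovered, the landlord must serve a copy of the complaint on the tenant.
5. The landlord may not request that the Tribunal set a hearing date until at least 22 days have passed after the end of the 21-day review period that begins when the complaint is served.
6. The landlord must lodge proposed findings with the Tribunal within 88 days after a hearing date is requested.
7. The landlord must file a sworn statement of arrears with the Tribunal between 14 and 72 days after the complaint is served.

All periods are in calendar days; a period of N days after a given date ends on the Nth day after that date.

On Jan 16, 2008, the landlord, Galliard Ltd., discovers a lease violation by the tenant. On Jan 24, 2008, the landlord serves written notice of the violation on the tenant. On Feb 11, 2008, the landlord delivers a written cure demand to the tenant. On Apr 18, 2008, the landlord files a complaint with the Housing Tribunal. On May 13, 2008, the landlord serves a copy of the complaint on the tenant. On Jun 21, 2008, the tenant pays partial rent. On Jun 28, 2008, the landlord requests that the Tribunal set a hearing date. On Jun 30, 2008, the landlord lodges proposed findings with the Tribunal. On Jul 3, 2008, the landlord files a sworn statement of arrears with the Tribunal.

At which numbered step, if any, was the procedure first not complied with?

Step 1: the window is 5–18 days after Jan 16, 2008 (when the violation is discovered), so Jan 21, 2008 through Feb 3, 2008; Jan 24, 2008 falls inside that range.
Step 2: the earliest permitted date is 23 days after Jan 24, 2008 (when the written notice is served), i.e. Feb 16, 2008; acted on Feb 11, 2008, 5 days prematurely.

Step 2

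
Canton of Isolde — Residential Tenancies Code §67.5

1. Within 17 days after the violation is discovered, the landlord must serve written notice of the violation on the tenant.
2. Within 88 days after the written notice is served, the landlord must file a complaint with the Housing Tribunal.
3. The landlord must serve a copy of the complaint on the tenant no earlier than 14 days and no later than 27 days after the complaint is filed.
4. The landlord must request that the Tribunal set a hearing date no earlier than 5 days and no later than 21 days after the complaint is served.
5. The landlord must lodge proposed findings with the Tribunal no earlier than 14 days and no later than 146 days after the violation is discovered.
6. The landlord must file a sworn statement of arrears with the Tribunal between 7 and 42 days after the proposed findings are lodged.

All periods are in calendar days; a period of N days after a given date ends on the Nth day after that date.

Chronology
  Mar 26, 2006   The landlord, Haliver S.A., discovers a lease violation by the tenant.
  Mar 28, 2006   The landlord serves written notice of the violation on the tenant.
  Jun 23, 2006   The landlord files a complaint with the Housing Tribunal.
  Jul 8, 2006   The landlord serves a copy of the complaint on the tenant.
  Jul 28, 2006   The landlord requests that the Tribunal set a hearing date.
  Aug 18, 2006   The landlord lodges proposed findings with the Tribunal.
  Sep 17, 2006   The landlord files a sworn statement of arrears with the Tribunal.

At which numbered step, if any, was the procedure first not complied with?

None — every step was satisfied

(1) due by Mar 26, 2006 + 17 days = Apr 12, 2006; completed Mar 28, 2006, before the deadline.
(2) due by Mar 28, 2006 + 88 days = Jun 24, 2006; Jun 23, 2006 is within that limit.
(3) the permitted window runs from Jun 23, 2006 + 14 = Jul 7, 2006 to Jun 23, 2006 + 27 = Jul 20, 2006; Jul 8, 2006 falls inside that range.
(4) the permitted window runs from Jul 8, 2006 + 5 = Jul 13, 2006 to Jul 8, 2006 + 21 = Jul 29, 2006; Jul 28, 2006 falls inside that range.
(5) the permitted window runs from Mar 26, 2006 + 14 = Apr 9, 2006 to Mar 26, 2006 + 146 = Aug 19, 2006; done Aug 18, 2006 — within the window.
(6) the permitted window runs from Aug 18, 2006 + 7 = Aug 25, 2006 to Aug 18, 2006 + 42 = Sep 29, 2006; Sep 17, 2006 falls inside that range.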